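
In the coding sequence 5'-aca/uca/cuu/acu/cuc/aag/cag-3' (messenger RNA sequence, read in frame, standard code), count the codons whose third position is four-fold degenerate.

Codon 1 ACA (Thr): third position 4-fold.
Codon 2 UCA (Ser): third position 4-fold.
Codon 3 CUU (Leu): third position 4-fold.
Codon 4 ACU (Thr): third position 4-fold.
Codon 5 CUC (Leu): third position 4-fold.
Codon 6 AAG (Lys): third position 2-fold.
Codon 7 CAG (Gln): third position 2-fold.
Four-fold degenerate third positions: 5.

5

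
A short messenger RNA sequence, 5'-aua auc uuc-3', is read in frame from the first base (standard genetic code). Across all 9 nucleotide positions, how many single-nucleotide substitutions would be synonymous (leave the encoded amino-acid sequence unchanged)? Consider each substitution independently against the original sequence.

Codon 1 (AUA, Ile): 2 synonymous substitutions.
Codon 2 (AUC, Ile): 2 synonymous substitutions.
Codon 3 (UUC, Phe): 1 synonymous substitution.
Total: 2 + 2 + 1 = 5.

5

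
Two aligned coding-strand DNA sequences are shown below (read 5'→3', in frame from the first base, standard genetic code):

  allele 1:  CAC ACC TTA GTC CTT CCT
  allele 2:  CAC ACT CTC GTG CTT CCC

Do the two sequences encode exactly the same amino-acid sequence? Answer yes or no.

Codon 1: CAC His / CAC His — identical.
Codon 2: ACC Thr / ACT Thr — synonymous.
Codon 3: TTA Leu / CTC Leu — synonymous.
Codon 4: GTC Val / GTG Val — synonymous.
Codon 5: CTT Leu / CTT Leu — identical.
Codon 6: CCT Pro / CCC Pro — synonymous.
Nonsynonymous differences: 0 → same protein.

yes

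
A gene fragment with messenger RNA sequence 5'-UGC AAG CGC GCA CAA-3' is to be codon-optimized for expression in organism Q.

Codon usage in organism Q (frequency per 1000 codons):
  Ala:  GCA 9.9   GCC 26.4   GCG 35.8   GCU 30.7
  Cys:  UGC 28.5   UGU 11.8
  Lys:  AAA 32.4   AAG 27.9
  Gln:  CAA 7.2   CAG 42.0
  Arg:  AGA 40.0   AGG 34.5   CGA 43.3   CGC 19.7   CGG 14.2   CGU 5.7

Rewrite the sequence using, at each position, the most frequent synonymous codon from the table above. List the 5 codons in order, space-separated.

Codon 1 (Cys): best is UGC at 28.5.
Codon 2 (Lys): best is AAA at 32.4.
Codon 3 (Arg): best is CGA at 43.3.
Codon 4 (Ala): best is GCG at 35.8.
Codon 5 (Gln): best is CAG at 42.0.

UGC AAA CGA GCG CAG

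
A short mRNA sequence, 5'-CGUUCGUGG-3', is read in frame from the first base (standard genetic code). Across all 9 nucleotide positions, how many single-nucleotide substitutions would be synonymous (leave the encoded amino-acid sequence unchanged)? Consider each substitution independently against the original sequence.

Codon 1 (CGU, Arg): 3 synonymous substitutions.
Codon 2 (UCG, Ser): 3 synonymous substitutions.
Codon 3 (UGG, Trp): 0 synonymous substitutions.
Total: 3 + 3 + 0 = 6.

6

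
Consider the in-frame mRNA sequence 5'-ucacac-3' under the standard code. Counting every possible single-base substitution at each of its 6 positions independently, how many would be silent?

Codon 1 (UCA, Ser): 3 synonymous substitutions.
Codon 2 (CAC, His): 1 synonymous substitution.
Total: 3 + 1 = 4.

4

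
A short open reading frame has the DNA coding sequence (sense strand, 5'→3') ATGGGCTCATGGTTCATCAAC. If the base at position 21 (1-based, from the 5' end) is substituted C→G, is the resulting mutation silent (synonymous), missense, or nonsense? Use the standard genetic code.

Position 21 falls in codon 7: AAC → Asn.
After the substitution the codon is AAG → Lys.
Asn ≠ Lys, so this is a missense mutation.

missense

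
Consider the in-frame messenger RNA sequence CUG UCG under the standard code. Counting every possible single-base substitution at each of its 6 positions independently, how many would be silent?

Codon 1 (CUG, Leu): 4 synonymous substitutions.
Codon 2 (UCG, Ser): 3 synonymous substitutions.
Total: 4 + 3 = 7.

7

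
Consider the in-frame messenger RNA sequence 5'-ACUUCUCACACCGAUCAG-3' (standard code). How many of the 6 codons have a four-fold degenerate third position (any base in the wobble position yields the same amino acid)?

3

Codon 1 ACU (Thr): third position 4-fold.
Codon 2 UCU (Ser): third position 4-fold.
Codon 3 CAC (His): third position 2-fold.
Codon 4 ACC (Thr): third position 4-fold.
Codon 5 GAU (Asp): third position 2-fold.
Codon 6 CAG (Gln): third position 2-fold.
Four-fold degenerate third positions: 3.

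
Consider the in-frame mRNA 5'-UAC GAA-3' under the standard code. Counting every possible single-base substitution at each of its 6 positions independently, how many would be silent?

2

Codon 1 (UAC, Tyr): 1 synonymous substitution.
Codon 2 (GAA, Glu): 1 synonymous substitution.
Total: 1 + 1 = 2.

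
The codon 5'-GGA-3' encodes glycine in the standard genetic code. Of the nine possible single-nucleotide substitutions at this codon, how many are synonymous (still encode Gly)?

Position 1: none → 0 synonymous.
Position 2: none → 0 synonymous.
Position 3: GGT, GGC, GGG → 3 synonymous.
Total: 0 + 0 + 3 = 3.

3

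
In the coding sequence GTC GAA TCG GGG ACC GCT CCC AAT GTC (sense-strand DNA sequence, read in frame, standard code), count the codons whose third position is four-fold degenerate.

Codon 1 GTC (Val): third position 4-fold.
Codon 2 GAA (Glu): third position 2-fold.
Codon 3 TCG (Ser): third position 4-fold.
Codon 4 GGG (Gly): third position 4-fold.
Codon 5 ACC (Thr): third position 4-fold.
Codon 6 GCT (Ala): third position 4-fold.
Codon 7 CCC (Pro): third position 4-fold.
Codon 8 AAT (Asn): third position 2-fold.
Codon 9 GTC (Val): third position 4-fold.
Four-fold degenerate third positions: 7.

7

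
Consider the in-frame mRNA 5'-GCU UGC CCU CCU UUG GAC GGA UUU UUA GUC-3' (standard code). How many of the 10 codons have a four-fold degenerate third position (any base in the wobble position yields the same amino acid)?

Codon 1 GCU (Ala): third position 4-fold.
Codon 2 UGC (Cys): third position 2-fold.
Codon 3 CCU (Pro): third position 4-fold.
Codon 4 CCU (Pro): third position 4-fold.
Codon 5 UUG (Leu): third position 2-fold.
Codon 6 GAC (Asp): third position 2-fold.
Codon 7 GGA (Gly): third position 4-fold.
Codon 8 UUU (Phe): third position 2-fold.
Codon 9 UUA (Leu): third position 2-fold.
Codon 10 GUC (Val): third position 4-fold.
Four-fold degenerate third positions: 5.

5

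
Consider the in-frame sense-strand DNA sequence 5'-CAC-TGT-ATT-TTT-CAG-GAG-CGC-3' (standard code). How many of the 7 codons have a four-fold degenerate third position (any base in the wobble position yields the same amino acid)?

1

Codon 1 CAC (His): third position 2-fold.
Codon 2 TGT (Cys): third position 2-fold.
Codon 3 ATT (Ile): third position 3-fold.
Codon 4 TTT (Phe): third position 2-fold.
Codon 5 CAG (Gln): third position 2-fold.
Codon 6 GAG (Glu): third position 2-fold.
Codon 7 CGC (Arg): third position 4-fold.
Four-fold degenerate third positions: 1.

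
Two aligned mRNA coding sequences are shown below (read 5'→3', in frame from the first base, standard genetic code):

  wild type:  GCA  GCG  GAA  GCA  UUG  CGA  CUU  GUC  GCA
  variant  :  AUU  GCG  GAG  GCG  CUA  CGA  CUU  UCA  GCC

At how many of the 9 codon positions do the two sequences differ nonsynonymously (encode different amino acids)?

Codon 1: GCA Ala / AUU Ile — nonsynonymous.
Codon 2: GCG Ala / GCG Ala — identical.
Codon 3: GAA Glu / GAG Glu — synonymous.
Codon 4: GCA Ala / GCG Ala — synonymous.
Codon 5: UUG Leu / CUA Leu — synonymous.
Codon 6: CGA Arg / CGA Arg — identical.
Codon 7: CUU Leu / CUU Leu — identical.
Codon 8: GUC Val / UCA Ser — nonsynonymous.
Codon 9: GCA Ala / GCC Ala — synonymous.
Nonsynonymous differences: 2.

2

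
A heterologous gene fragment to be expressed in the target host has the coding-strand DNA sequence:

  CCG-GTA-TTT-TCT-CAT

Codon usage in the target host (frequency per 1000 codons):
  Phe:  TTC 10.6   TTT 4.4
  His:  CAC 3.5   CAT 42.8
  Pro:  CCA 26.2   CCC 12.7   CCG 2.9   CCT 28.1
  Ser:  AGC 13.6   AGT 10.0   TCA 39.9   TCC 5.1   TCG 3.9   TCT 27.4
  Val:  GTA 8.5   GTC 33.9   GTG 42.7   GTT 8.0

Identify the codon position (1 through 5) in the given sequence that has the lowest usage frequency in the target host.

1

Codon 1 CCG (Pro): 2.9 per 1000.
Codon 2 GTA (Val): 8.5 per 1000.
Codon 3 TTT (Phe): 4.4 per 1000.
Codon 4 TCT (Ser): 27.4 per 1000.
Codon 5 CAT (His): 42.8 per 1000.
Lowest frequency is 2.9 at codon 1.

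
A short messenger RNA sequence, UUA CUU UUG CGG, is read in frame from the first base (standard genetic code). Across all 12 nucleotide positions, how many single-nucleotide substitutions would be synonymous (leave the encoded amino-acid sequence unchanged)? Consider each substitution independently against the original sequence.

11

Codon 1 (UUA, Leu): 2 synonymous substitutions.
Codon 2 (CUU, Leu): 3 synonymous substitutions.
Codon 3 (UUG, Leu): 2 synonymous substitutions.
Codon 4 (CGG, Arg): 4 synonymous substitutions.
Total: 2 + 3 + 2 + 4 = 11.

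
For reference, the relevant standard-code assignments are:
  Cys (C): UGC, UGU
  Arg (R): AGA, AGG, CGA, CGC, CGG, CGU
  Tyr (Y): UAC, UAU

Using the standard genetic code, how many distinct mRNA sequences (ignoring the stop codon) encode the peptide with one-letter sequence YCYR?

Tyr: 2 codons.
Cys: 2 codons.
Tyr: 2 codons.
Arg: 6 codons.
2 × 2 × 2 × 6 = 48.

48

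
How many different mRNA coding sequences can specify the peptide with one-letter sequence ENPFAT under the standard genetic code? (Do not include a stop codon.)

Glu: 2 codons.
Asn: 2 codons.
Pro: 4 codons.
Phe: 2 codons.
Ala: 4 codons.
Thr: 4 codons.
2 × 2 × 4 × 2 × 4 × 4 = 512.

512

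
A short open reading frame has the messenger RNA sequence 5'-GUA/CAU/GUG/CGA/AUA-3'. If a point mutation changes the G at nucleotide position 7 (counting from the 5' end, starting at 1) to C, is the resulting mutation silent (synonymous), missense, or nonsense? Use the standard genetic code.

missense

Position 7 falls in codon 3: GUG → Val.
After the substitution the codon is CUG → Leu.
Val ≠ Leu, so this is a missense mutation.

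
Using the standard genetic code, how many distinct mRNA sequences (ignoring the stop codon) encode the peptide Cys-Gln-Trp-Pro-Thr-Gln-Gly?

512

Cys: 2 codons.
Gln: 2 codons.
Trp: 1 codon.
Pro: 4 codons.
Thr: 4 codons.
Gln: 2 codons.
Gly: 4 codons.
2 × 2 × 1 × 4 × 4 × 2 × 4 = 512.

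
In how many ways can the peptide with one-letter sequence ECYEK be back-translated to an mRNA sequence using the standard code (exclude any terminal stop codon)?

32

Glu: 2 codons.
Cys: 2 codons.
Tyr: 2 codons.
Glu: 2 codons.
Lys: 2 codons.
2 × 2 × 2 × 2 × 2 = 32.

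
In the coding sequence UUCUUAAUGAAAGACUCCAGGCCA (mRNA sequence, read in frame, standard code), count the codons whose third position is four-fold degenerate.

2

Codon 1 UUC (Phe): third position 2-fold.
Codon 2 UUA (Leu): third position 2-fold.
Codon 3 AUG (Met): third position 1-fold.
Codon 4 AAA (Lys): third position 2-fold.
Codon 5 GAC (Asp): third position 2-fold.
Codon 6 UCC (Ser): third position 4-fold.
Codon 7 AGG (Arg): third position 2-fold.
Codon 8 CCA (Pro): third position 4-fold.
Four-fold degenerate third positions: 2.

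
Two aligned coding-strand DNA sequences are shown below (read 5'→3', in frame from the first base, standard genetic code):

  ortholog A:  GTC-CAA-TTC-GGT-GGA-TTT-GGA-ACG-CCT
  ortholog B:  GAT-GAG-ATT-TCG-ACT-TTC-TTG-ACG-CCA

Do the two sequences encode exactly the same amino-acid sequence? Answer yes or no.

Codon 1: GTC Val / GAT Asp — nonsynonymous.
Codon 2: CAA Gln / GAG Glu — nonsynonymous.
Codon 3: TTC Phe / ATT Ile — nonsynonymous.
Codon 4: GGT Gly / TCG Ser — nonsynonymous.
Codon 5: GGA Gly / ACT Thr — nonsynonymous.
Codon 6: TTT Phe / TTC Phe — synonymous.
Codon 7: GGA Gly / TTG Leu — nonsynonymous.
Codon 8: ACG Thr / ACG Thr — identical.
Codon 9: CCT Pro / CCA Pro — synonymous.
Nonsynonymous differences: 6 → different protein.

no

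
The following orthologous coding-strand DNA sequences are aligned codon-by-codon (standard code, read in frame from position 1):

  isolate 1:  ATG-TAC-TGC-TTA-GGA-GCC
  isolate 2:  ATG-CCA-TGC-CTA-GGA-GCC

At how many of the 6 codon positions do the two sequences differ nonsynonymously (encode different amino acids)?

Codon 1: ATG Met / ATG Met — identical.
Codon 2: TAC Tyr / CCA Pro — nonsynonymous.
Codon 3: TGC Cys / TGC Cys — identical.
Codon 4: TTA Leu / CTA Leu — synonymous.
Codon 5: GGA Gly / GGA Gly — identical.
Codon 6: GCC Ala / GCC Ala — identical.
Nonsynonymous differences: 1.

1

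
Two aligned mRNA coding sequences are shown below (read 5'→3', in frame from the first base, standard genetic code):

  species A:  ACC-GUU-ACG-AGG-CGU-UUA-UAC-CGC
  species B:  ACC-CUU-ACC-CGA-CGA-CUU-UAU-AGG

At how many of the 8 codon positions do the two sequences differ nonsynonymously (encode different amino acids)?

1

Codon 1: ACC Thr / ACC Thr — identical.
Codon 2: GUU Val / CUU Leu — nonsynonymous.
Codon 3: ACG Thr / ACC Thr — synonymous.
Codon 4: AGG Arg / CGA Arg — synonymous.
Codon 5: CGU Arg / CGA Arg — synonymous.
Codon 6: UUA Leu / CUU Leu — synonymous.
Codon 7: UAC Tyr / UAU Tyr — synonymous.
Codon 8: CGC Arg / AGG Arg — synonymous.
Nonsynonymous differences: 1.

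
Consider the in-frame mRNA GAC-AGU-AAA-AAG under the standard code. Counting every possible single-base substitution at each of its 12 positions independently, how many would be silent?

Codon 1 (GAC, Asp): 1 synonymous substitution.
Codon 2 (AGU, Ser): 1 synonymous substitution.
Codon 3 (AAA, Lys): 1 synonymous substitution.
Codon 4 (AAG, Lys): 1 synonymous substitution.
Total: 1 + 1 + 1 + 1 = 4.

4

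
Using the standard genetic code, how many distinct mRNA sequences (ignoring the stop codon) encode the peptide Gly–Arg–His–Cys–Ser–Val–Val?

Gly: 4 codons.
Arg: 6 codons.
His: 2 codons.
Cys: 2 codons.
Ser: 6 codons.
Val: 4 codons.
Val: 4 codons.
4 × 6 × 2 × 2 × 6 × 4 × 4 = 9216.

9216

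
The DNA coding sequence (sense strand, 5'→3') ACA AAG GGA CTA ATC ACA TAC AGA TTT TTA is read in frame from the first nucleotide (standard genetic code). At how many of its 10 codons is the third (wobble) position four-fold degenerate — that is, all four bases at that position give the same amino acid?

4

Codon 1 ACA (Thr): third position 4-fold.
Codon 2 AAG (Lys): third position 2-fold.
Codon 3 GGA (Gly): third position 4-fold.
Codon 4 CTA (Leu): third position 4-fold.
Codon 5 ATC (Ile): third position 3-fold.
Codon 6 ACA (Thr): third position 4-fold.
Codon 7 TAC (Tyr): third position 2-fold.
Codon 8 AGA (Arg): third position 2-fold.
Codon 9 TTT (Phe): third position 2-fold.
Codon 10 TTA (Leu): third position 2-fold.
Four-fold degenerate third positions: 4.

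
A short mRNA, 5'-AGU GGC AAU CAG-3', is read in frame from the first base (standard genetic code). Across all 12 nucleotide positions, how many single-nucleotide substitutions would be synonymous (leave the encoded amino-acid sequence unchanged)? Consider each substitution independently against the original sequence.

6

Codon 1 (AGU, Ser): 1 synonymous substitution.
Codon 2 (GGC, Gly): 3 synonymous substitutions.
Codon 3 (AAU, Asn): 1 synonymous substitution.
Codon 4 (CAG, Gln): 1 synonymous substitution.
Total: 1 + 3 + 1 + 1 = 6.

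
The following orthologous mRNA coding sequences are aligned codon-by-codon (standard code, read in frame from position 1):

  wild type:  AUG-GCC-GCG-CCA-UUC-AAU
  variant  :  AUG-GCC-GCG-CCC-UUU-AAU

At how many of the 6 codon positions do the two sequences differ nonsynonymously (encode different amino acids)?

0

Codon 1: AUG Met / AUG Met — identical.
Codon 2: GCC Ala / GCC Ala — identical.
Codon 3: GCG Ala / GCG Ala — identical.
Codon 4: CCA Pro / CCC Pro — synonymous.
Codon 5: UUC Phe / UUU Phe — synonymous.
Codon 6: AAU Asn / AAU Asn — identical.
Nonsynonymous differences: 0.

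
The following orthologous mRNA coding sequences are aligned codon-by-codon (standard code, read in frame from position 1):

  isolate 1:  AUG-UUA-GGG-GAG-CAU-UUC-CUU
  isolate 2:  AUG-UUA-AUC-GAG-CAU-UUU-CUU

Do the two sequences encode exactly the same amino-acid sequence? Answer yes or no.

no

Codon 1: AUG Met / AUG Met — identical.
Codon 2: UUA Leu / UUA Leu — identical.
Codon 3: GGG Gly / AUC Ile — nonsynonymous.
Codon 4: GAG Glu / GAG Glu — identical.
Codon 5: CAU His / CAU His — identical.
Codon 6: UUC Phe / UUU Phe — synonymous.
Codon 7: CUU Leu / CUU Leu — identical.
Nonsynonymous differences: 1 → different protein.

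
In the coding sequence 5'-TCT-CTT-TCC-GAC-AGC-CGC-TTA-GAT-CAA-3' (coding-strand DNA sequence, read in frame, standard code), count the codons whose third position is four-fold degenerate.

4

Codon 1 TCT (Ser): third position 4-fold.
Codon 2 CTT (Leu): third position 4-fold.
Codon 3 TCC (Ser): third position 4-fold.
Codon 4 GAC (Asp): third position 2-fold.
Codon 5 AGC (Ser): third position 2-fold.
Codon 6 CGC (Arg): third position 4-fold.
Codon 7 TTA (Leu): third position 2-fold.
Codon 8 GAT (Asp): third position 2-fold.
Codon 9 CAA (Gln): third position 2-fold.
Four-fold degenerate third positions: 4.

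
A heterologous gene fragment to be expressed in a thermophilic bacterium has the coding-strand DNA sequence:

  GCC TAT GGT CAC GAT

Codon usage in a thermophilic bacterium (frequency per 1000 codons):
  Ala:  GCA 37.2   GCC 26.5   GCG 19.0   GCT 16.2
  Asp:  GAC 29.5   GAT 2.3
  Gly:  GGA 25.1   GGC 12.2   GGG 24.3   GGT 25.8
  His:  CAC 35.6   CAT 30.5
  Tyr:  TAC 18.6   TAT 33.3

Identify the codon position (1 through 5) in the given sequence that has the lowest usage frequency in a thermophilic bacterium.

5

Codon 1 GCC (Ala): 26.5 per 1000.
Codon 2 TAT (Tyr): 33.3 per 1000.
Codon 3 GGT (Gly): 25.8 per 1000.
Codon 4 CAC (His): 35.6 per 1000.
Codon 5 GAT (Asp): 2.3 per 1000.
Lowest frequency is 2.3 at codon 5.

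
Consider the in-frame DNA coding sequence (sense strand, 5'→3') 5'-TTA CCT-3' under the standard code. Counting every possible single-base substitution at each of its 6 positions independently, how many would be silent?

5

Codon 1 (TTA, Leu): 2 synonymous substitutions.
Codon 2 (CCT, Pro): 3 synonymous substitutions.
Total: 2 + 3 = 5.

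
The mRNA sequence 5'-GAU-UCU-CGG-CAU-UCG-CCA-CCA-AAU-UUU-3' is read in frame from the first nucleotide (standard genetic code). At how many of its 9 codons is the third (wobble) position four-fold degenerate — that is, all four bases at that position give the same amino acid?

Codon 1 GAU (Asp): third position 2-fold.
Codon 2 UCU (Ser): third position 4-fold.
Codon 3 CGG (Arg): third position 4-fold.
Codon 4 CAU (His): third position 2-fold.
Codon 5 UCG (Ser): third position 4-fold.
Codon 6 CCA (Pro): third position 4-fold.
Codon 7 CCA (Pro): third position 4-fold.
Codon 8 AAU (Asn): third position 2-fold.
Codon 9 UUU (Phe): third position 2-fold.
Four-fold degenerate third positions: 5.

5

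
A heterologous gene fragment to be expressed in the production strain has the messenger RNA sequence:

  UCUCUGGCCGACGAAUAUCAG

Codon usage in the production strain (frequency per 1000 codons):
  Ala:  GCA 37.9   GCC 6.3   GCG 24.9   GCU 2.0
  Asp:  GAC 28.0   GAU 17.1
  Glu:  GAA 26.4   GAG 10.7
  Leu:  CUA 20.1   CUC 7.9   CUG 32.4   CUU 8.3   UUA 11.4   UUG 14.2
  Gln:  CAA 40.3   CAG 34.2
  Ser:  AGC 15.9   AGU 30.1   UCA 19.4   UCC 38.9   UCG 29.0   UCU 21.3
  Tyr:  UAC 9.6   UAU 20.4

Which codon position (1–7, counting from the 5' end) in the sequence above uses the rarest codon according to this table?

Codon 1 UCU (Ser): 21.3 per 1000.
Codon 2 CUG (Leu): 32.4 per 1000.
Codon 3 GCC (Ala): 6.3 per 1000.
Codon 4 GAC (Asp): 28.0 per 1000.
Codon 5 GAA (Glu): 26.4 per 1000.
Codon 6 UAU (Tyr): 20.4 per 1000.
Codon 7 CAG (Gln): 34.2 per 1000.
Lowest frequency is 6.3 at codon 3.

3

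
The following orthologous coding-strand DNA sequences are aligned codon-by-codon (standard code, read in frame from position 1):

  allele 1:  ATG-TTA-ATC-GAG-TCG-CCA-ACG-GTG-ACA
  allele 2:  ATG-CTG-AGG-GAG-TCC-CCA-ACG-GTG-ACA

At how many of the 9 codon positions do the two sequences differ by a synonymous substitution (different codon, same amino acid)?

Codon 1: ATG Met / ATG Met — identical.
Codon 2: TTA Leu / CTG Leu — synonymous.
Codon 3: ATC Ile / AGG Arg — nonsynonymous.
Codon 4: GAG Glu / GAG Glu — identical.
Codon 5: TCG Ser / TCC Ser — synonymous.
Codon 6: CCA Pro / CCA Pro — identical.
Codon 7: ACG Thr / ACG Thr — identical.
Codon 8: GTG Val / GTG Val — identical.
Codon 9: ACA Thr / ACA Thr — identical.
Synonymous differences: 2.

2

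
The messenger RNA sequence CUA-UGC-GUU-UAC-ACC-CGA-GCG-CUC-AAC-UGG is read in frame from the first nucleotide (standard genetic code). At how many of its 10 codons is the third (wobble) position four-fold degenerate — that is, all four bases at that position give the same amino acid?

Codon 1 CUA (Leu): third position 4-fold.
Codon 2 UGC (Cys): third position 2-fold.
Codon 3 GUU (Val): third position 4-fold.
Codon 4 UAC (Tyr): third position 2-fold.
Codon 5 ACC (Thr): third position 4-fold.
Codon 6 CGA (Arg): third position 4-fold.
Codon 7 GCG (Ala): third position 4-fold.
Codon 8 CUC (Leu): third position 4-fold.
Codon 9 AAC (Asn): third position 2-fold.
Codon 10 UGG (Trp): third position 1-fold.
Four-fold degenerate third positions: 6.

6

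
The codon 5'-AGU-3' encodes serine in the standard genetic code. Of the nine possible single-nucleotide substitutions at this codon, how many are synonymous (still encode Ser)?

1

Position 1: none → 0 synonymous.
Position 2: none → 0 synonymous.
Position 3: AGC → 1 synonymous.
Total: 0 + 0 + 1 = 1.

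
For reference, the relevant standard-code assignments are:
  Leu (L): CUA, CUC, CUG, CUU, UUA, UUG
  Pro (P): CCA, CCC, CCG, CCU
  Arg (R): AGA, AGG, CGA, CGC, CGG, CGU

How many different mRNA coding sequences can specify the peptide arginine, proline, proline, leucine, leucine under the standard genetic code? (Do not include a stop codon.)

3456

Arg: 6 codons.
Pro: 4 codons.
Pro: 4 codons.
Leu: 6 codons.
Leu: 6 codons.
6 × 4 × 4 × 6 × 6 = 3456.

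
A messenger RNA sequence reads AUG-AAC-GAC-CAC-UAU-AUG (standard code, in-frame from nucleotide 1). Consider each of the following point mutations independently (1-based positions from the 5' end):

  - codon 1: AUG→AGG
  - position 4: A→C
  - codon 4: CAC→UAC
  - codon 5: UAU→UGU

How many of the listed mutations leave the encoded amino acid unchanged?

0

Codon 1: AUG (Met) → AGG (Arg) — missense.
Codon 2: AAC (Asn) → CAC (His) — missense.
Codon 4: CAC (His) → UAC (Tyr) — missense.
Codon 5: UAU (Tyr) → UGU (Cys) — missense.
Synonymous: 0 of 4.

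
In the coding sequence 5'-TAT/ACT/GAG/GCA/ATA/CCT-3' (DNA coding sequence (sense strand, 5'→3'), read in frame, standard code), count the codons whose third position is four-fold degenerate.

Codon 1 TAT (Tyr): third position 2-fold.
Codon 2 ACT (Thr): third position 4-fold.
Codon 3 GAG (Glu): third position 2-fold.
Codon 4 GCA (Ala): third position 4-fold.
Codon 5 ATA (Ile): third position 3-fold.
Codon 6 CCT (Pro): third position 4-fold.
Four-fold degenerate third positions: 3.

3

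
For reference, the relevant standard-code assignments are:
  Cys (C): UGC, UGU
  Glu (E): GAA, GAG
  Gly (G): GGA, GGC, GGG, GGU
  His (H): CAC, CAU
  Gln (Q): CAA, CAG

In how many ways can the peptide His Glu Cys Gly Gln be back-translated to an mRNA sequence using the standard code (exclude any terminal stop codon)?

His: 2 codons.
Glu: 2 codons.
Cys: 2 codons.
Gly: 4 codons.
Gln: 2 codons.
2 × 2 × 2 × 4 × 2 = 64.

64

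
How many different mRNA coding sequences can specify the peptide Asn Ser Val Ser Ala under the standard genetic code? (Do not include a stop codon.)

1152

Asn: 2 codons.
Ser: 6 codons.
Val: 4 codons.
Ser: 6 codons.
Ala: 4 codons.
2 × 6 × 4 × 6 × 4 = 1152.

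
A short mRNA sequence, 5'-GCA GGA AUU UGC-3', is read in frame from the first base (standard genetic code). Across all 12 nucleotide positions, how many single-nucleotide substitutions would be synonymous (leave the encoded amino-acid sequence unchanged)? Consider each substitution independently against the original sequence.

9

Codon 1 (GCA, Ala): 3 synonymous substitutions.
Codon 2 (GGA, Gly): 3 synonymous substitutions.
Codon 3 (AUU, Ile): 2 synonymous substitutions.
Codon 4 (UGC, Cys): 1 synonymous substitution.
Total: 3 + 3 + 2 + 1 = 9.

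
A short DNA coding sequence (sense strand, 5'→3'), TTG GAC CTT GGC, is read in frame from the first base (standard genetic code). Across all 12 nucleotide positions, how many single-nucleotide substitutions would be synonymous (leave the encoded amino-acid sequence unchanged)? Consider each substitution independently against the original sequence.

Codon 1 (TTG, Leu): 2 synonymous substitutions.
Codon 2 (GAC, Asp): 1 synonymous substitution.
Codon 3 (CTT, Leu): 3 synonymous substitutions.
Codon 4 (GGC, Gly): 3 synonymous substitutions.
Total: 2 + 1 + 3 + 3 = 9.

9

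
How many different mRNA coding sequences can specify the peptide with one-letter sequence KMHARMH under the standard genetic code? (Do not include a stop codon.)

Lys: 2 codons.
Met: 1 codon.
His: 2 codons.
Ala: 4 codons.
Arg: 6 codons.
Met: 1 codon.
His: 2 codons.
2 × 1 × 2 × 4 × 6 × 1 × 2 = 192.

192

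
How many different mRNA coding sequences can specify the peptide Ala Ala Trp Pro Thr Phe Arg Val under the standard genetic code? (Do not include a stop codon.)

12288

Ala: 4 codons.
Ala: 4 codons.
Trp: 1 codon.
Pro: 4 codons.
Thr: 4 codons.
Phe: 2 codons.
Arg: 6 codons.
Val: 4 codons.
4 × 4 × 1 × 4 × 4 × 2 × 6 × 4 = 12288.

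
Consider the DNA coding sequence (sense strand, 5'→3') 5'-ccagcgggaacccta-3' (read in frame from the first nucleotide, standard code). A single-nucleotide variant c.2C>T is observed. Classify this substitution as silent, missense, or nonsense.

Position 2 falls in codon 1: CCA → Pro.
After the substitution the codon is CTA → Leu.
Pro ≠ Leu, so this is a missense mutation.

missense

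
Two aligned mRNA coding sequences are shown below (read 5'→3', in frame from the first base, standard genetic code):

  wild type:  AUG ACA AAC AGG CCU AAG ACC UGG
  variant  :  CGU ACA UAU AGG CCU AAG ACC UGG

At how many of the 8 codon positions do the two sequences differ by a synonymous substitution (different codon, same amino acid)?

Codon 1: AUG Met / CGU Arg — nonsynonymous.
Codon 2: ACA Thr / ACA Thr — identical.
Codon 3: AAC Asn / UAU Tyr — nonsynonymous.
Codon 4: AGG Arg / AGG Arg — identical.
Codon 5: CCU Pro / CCU Pro — identical.
Codon 6: AAG Lys / AAG Lys — identical.
Codon 7: ACC Thr / ACC Thr — identical.
Codon 8: UGG Trp / UGG Trp — identical.
Synonymous differences: 0.

0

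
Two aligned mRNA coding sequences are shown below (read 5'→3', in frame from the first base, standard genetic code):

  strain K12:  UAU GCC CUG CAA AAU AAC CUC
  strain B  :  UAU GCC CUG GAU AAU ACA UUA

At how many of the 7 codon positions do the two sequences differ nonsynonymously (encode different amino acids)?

2

Codon 1: UAU Tyr / UAU Tyr — identical.
Codon 2: GCC Ala / GCC Ala — identical.
Codon 3: CUG Leu / CUG Leu — identical.
Codon 4: CAA Gln / GAU Asp — nonsynonymous.
Codon 5: AAU Asn / AAU Asn — identical.
Codon 6: AAC Asn / ACA Thr — nonsynonymous.
Codon 7: CUC Leu / UUA Leu — synonymous.
Nonsynonymous differences: 2.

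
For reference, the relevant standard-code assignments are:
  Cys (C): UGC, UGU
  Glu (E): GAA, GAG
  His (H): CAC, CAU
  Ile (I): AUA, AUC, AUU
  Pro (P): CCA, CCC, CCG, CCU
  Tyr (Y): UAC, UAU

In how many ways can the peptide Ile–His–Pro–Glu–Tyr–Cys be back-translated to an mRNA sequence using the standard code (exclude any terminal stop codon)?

192

Ile: 3 codons.
His: 2 codons.
Pro: 4 codons.
Glu: 2 codons.
Tyr: 2 codons.
Cys: 2 codons.
3 × 2 × 4 × 2 × 2 × 2 = 192.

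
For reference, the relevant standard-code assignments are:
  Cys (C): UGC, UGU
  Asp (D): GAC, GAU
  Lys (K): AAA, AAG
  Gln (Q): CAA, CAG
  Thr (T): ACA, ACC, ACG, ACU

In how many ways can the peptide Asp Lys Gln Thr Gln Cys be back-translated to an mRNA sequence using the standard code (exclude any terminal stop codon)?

Asp: 2 codons.
Lys: 2 codons.
Gln: 2 codons.
Thr: 4 codons.
Gln: 2 codons.
Cys: 2 codons.
2 × 2 × 2 × 4 × 2 × 2 = 128.

128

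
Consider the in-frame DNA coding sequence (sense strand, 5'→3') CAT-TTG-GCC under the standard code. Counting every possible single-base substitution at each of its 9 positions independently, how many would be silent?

Codon 1 (CAT, His): 1 synonymous substitution.
Codon 2 (TTG, Leu): 2 synonymous substitutions.
Codon 3 (GCC, Ala): 3 synonymous substitutions.
Total: 1 + 2 + 3 = 6.

6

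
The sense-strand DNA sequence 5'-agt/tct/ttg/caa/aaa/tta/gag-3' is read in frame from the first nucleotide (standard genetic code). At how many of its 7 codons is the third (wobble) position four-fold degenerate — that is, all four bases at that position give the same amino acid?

1

Codon 1 AGT (Ser): third position 2-fold.
Codon 2 TCT (Ser): third position 4-fold.
Codon 3 TTG (Leu): third position 2-fold.
Codon 4 CAA (Gln): third position 2-fold.
Codon 5 AAA (Lys): third position 2-fold.
Codon 6 TTA (Leu): third position 2-fold.
Codon 7 GAG (Glu): third position 2-fold.
Four-fold degenerate third positions: 1.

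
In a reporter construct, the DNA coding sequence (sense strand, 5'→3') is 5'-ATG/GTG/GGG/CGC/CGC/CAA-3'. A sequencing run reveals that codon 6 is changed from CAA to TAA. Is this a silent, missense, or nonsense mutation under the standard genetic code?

Position 16 falls in codon 6: CAA → Gln.
After the substitution the codon is TAA → Stop.
The new codon is a stop codon, so this is a nonsense mutation.

nonsense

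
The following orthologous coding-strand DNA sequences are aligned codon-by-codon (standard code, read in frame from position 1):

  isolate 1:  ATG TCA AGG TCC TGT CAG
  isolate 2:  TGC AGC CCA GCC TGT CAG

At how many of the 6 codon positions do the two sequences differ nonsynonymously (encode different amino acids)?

Codon 1: ATG Met / TGC Cys — nonsynonymous.
Codon 2: TCA Ser / AGC Ser — synonymous.
Codon 3: AGG Arg / CCA Pro — nonsynonymous.
Codon 4: TCC Ser / GCC Ala — nonsynonymous.
Codon 5: TGT Cys / TGT Cys — identical.
Codon 6: CAG Gln / CAG Gln — identical.
Nonsynonymous differences: 3.

3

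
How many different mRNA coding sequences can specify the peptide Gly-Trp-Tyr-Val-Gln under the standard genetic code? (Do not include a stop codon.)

64

Gly: 4 codons.
Trp: 1 codon.
Tyr: 2 codons.
Val: 4 codons.
Gln: 2 codons.
4 × 1 × 2 × 4 × 2 = 64.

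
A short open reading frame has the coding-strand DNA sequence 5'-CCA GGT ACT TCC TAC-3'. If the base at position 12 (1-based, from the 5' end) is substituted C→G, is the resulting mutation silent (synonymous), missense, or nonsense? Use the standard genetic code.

Position 12 falls in codon 4: TCC → Ser.
After the substitution the codon is TCG → Ser.
Both encode Ser, so the change is synonymous.

silent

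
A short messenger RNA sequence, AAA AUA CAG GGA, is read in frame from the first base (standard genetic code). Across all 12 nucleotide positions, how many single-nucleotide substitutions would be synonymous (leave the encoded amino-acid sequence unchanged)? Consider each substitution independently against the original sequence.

7

Codon 1 (AAA, Lys): 1 synonymous substitution.
Codon 2 (AUA, Ile): 2 synonymous substitutions.
Codon 3 (CAG, Gln): 1 synonymous substitution.
Codon 4 (GGA, Gly): 3 synonymous substitutions.
Total: 1 + 2 + 1 + 3 = 7.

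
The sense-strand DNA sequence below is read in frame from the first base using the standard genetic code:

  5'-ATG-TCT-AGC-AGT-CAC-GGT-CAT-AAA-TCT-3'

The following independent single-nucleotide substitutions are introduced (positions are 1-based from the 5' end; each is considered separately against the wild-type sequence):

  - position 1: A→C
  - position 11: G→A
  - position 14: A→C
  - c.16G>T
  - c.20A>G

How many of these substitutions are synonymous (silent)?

Codon 1: ATG (Met) → CTG (Leu) — missense.
Codon 4: AGT (Ser) → AAT (Asn) — missense.
Codon 5: CAC (His) → CCC (Pro) — missense.
Codon 6: GGT (Gly) → TGT (Cys) — missense.
Codon 7: CAT (His) → CGT (Arg) — missense.
Synonymous: 0 of 5.

0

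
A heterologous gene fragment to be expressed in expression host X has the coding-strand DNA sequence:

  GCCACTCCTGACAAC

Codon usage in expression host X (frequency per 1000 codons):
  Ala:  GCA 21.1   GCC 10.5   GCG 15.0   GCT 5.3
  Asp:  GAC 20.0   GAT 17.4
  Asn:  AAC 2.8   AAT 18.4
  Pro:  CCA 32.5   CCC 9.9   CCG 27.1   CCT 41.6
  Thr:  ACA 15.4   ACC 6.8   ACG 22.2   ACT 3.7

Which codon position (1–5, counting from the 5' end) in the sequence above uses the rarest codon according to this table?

5

Codon 1 GCC (Ala): 10.5 per 1000.
Codon 2 ACT (Thr): 3.7 per 1000.
Codon 3 CCT (Pro): 41.6 per 1000.
Codon 4 GAC (Asp): 20.0 per 1000.
Codon 5 AAC (Asn): 2.8 per 1000.
Lowest frequency is 2.8 at codon 5.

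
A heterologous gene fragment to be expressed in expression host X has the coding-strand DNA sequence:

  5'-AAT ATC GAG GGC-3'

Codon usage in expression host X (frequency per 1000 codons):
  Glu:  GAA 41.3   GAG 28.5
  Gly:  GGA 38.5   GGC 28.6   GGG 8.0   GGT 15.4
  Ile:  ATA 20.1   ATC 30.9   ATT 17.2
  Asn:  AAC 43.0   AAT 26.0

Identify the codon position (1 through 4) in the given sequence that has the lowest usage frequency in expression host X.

Codon 1 AAT (Asn): 26.0 per 1000.
Codon 2 ATC (Ile): 30.9 per 1000.
Codon 3 GAG (Glu): 28.5 per 1000.
Codon 4 GGC (Gly): 28.6 per 1000.
Lowest frequency is 26.0 at codon 1.

1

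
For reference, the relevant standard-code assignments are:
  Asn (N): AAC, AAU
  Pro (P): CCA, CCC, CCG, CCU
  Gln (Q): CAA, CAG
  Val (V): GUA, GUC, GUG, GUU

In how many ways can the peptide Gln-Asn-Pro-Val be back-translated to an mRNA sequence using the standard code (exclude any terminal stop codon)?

64

Gln: 2 codons.
Asn: 2 codons.
Pro: 4 codons.
Val: 4 codons.
2 × 2 × 4 × 4 = 64.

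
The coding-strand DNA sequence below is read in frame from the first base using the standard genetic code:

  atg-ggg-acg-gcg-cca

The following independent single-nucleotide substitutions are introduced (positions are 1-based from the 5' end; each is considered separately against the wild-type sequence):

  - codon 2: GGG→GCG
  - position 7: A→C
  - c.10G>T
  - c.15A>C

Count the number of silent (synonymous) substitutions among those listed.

Codon 2: GGG (Gly) → GCG (Ala) — missense.
Codon 3: ACG (Thr) → CCG (Pro) — missense.
Codon 4: GCG (Ala) → TCG (Ser) — missense.
Codon 5: CCA (Pro) → CCC (Pro) — synonymous.
Synonymous: 1 of 4.

1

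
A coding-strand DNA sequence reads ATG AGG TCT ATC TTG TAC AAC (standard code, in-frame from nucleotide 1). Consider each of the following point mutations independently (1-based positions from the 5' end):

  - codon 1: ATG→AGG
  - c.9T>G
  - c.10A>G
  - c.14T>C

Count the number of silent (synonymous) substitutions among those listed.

1

Codon 1: ATG (Met) → AGG (Arg) — missense.
Codon 3: TCT (Ser) → TCG (Ser) — synonymous.
Codon 4: ATC (Ile) → GTC (Val) — missense.
Codon 5: TTG (Leu) → TCG (Ser) — missense.
Synonymous: 1 of 4.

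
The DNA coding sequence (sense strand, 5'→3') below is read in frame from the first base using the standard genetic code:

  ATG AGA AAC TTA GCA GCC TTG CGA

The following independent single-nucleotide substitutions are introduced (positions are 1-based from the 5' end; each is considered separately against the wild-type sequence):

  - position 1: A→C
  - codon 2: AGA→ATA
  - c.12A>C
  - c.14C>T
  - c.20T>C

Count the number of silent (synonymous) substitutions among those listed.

Codon 1: ATG (Met) → CTG (Leu) — missense.
Codon 2: AGA (Arg) → ATA (Ile) — missense.
Codon 4: TTA (Leu) → TTC (Phe) — missense.
Codon 5: GCA (Ala) → GTA (Val) — missense.
Codon 7: TTG (Leu) → TCG (Ser) — missense.
Synonymous: 0 of 5.

0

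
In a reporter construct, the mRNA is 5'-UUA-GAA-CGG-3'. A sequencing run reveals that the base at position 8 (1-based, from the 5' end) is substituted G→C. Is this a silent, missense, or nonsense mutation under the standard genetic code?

missense

Position 8 falls in codon 3: CGG → Arg.
After the substitution the codon is CCG → Pro.
Arg ≠ Pro, so this is a missense mutation.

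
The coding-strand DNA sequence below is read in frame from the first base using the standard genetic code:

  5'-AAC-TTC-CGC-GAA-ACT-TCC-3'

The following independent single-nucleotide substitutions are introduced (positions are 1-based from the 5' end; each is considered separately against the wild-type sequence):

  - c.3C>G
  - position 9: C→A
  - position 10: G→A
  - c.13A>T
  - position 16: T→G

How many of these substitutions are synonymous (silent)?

1

Codon 1: AAC (Asn) → AAG (Lys) — missense.
Codon 3: CGC (Arg) → CGA (Arg) — synonymous.
Codon 4: GAA (Glu) → AAA (Lys) — missense.
Codon 5: ACT (Thr) → TCT (Ser) — missense.
Codon 6: TCC (Ser) → GCC (Ala) — missense.
Synonymous: 1 of 5.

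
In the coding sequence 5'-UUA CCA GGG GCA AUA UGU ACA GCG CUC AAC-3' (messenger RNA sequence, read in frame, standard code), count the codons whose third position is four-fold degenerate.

6

Codon 1 UUA (Leu): third position 2-fold.
Codon 2 CCA (Pro): third position 4-fold.
Codon 3 GGG (Gly): third position 4-fold.
Codon 4 GCA (Ala): third position 4-fold.
Codon 5 AUA (Ile): third position 3-fold.
Codon 6 UGU (Cys): third position 2-fold.
Codon 7 ACA (Thr): third position 4-fold.
Codon 8 GCG (Ala): third position 4-fold.
Codon 9 CUC (Leu): third position 4-fold.
Codon 10 AAC (Asn): third position 2-fold.
Four-fold degenerate third positions: 6.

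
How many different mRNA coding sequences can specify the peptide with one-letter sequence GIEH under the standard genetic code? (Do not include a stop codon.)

48

Gly: 4 codons.
Ile: 3 codons.
Glu: 2 codons.
His: 2 codons.
4 × 3 × 2 × 2 = 48.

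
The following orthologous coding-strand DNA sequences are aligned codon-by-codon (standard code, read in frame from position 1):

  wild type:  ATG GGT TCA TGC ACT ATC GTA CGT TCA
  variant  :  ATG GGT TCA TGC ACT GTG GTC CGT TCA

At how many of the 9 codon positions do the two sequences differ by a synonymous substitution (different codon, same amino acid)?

Codon 1: ATG Met / ATG Met — identical.
Codon 2: GGT Gly / GGT Gly — identical.
Codon 3: TCA Ser / TCA Ser — identical.
Codon 4: TGC Cys / TGC Cys — identical.
Codon 5: ACT Thr / ACT Thr — identical.
Codon 6: ATC Ile / GTG Val — nonsynonymous.
Codon 7: GTA Val / GTC Val — synonymous.
Codon 8: CGT Arg / CGT Arg — identical.
Codon 9: TCA Ser / TCA Ser — identical.
Synonymous differences: 1.

1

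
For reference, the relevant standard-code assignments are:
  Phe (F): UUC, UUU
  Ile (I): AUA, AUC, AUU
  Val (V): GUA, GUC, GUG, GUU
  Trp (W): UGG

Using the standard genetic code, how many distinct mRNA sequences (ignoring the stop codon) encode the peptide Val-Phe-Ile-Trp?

Val: 4 codons.
Phe: 2 codons.
Ile: 3 codons.
Trp: 1 codon.
4 × 2 × 3 × 1 = 24.

24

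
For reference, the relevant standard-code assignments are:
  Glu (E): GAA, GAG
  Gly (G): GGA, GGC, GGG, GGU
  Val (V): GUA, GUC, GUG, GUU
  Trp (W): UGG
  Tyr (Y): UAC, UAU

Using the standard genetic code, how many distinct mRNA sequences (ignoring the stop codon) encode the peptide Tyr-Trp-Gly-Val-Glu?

64

Tyr: 2 codons.
Trp: 1 codon.
Gly: 4 codons.
Val: 4 codons.
Glu: 2 codons.
2 × 1 × 4 × 4 × 2 = 64.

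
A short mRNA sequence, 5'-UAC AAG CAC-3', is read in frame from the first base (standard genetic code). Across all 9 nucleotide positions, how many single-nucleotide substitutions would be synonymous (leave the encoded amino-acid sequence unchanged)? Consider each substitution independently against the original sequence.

3

Codon 1 (UAC, Tyr): 1 synonymous substitution.
Codon 2 (AAG, Lys): 1 synonymous substitution.
Codon 3 (CAC, His): 1 synonymous substitution.
Total: 1 + 1 + 1 = 3.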